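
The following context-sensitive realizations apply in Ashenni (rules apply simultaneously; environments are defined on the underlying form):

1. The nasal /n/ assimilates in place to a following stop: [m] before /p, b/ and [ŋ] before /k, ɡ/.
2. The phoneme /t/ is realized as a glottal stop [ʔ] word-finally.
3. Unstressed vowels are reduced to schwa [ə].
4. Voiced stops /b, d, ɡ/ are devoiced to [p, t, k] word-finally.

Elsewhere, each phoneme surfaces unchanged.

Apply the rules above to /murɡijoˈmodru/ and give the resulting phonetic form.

[mərɡəjəˈmodrə]

/u/ meets the environment for rule 3 (in an unstressed syllable) → [ə].
/ɡ/ (between /r/ and /i/) fails the environment for rule 4, so it stays [ɡ].
/i/ meets the environment for rule 3 (in an unstressed syllable) → [ə].
/o/ (between /j/ and /m/) occurs in an unstressed syllable → [ə] by rule 3.
/o/ (between /m/ and /d/) is in the target of rule 3 but the environment (in an unstressed syllable) is not met → [o].
/d/ (between /o/ and /r/) is in the target of rule 4 but the environment (word-finally) is not met → [d].
/u/ (word-final) occurs in an unstressed syllable → [ə] by rule 3.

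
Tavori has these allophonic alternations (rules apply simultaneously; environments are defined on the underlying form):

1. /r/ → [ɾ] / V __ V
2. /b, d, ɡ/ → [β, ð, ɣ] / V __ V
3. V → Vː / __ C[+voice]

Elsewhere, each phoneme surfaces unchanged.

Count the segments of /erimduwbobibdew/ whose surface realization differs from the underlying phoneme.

Segments that undergo a rule: /e/ → [eː] (rule 3); /r/ → [ɾ] (rule 1); /i/ → [iː] (rule 3); /u/ → [uː] (rule 3); /o/ → [oː] (rule 3); /b/ → [β] (rule 2); /i/ → [iː] (rule 3); /e/ → [eː] (rule 3).
All other segments surface unchanged.

8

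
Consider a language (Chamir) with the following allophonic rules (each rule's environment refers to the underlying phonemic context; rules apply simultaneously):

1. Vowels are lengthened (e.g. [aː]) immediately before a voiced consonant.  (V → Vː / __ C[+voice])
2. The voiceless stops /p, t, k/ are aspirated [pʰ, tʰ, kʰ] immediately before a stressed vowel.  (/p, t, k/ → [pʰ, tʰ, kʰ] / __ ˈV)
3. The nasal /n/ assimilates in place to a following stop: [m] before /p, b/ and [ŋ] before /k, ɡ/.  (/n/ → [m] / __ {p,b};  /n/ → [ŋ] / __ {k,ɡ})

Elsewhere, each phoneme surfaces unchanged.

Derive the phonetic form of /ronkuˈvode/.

[roːŋkuːˈvoːde]

/r/ (word-initial): no rule targets it → [r].
/o/ — between /r/ and /n/, before a voiced consonant — surfaces as [oː] (rule 1).
/n/ (between /o/ and /k/): before a labial or velar stop, so rule 3 applies → [ŋ].
/k/ (between /n/ and /u/) is in the target of rule 2 but the environment (immediately before a stressed vowel) is not met → [k].
Rule 1 applies to /u/ (between /k/ and /v/: before a voiced consonant) → [uː].
/v/ (between /u/ and /o/) is unaffected → [v].
Rule 1 applies to /o/ (between /v/ and /d/: before a voiced consonant) → [oː].
/d/ — not in any rule's target class → [d].
/e/ (word-final): rule 1 targets it, but not before a voiced consonant → unchanged [e].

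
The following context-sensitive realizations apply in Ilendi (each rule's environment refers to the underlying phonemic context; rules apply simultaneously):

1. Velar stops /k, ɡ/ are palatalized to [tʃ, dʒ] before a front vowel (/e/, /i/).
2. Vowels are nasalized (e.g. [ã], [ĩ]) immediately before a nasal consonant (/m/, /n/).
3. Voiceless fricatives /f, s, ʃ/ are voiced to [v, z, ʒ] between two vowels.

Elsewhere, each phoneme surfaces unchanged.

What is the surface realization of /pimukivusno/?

[pĩmutʃivusno]

/p/ (word-initial) is unaffected → [p].
Rule 2 applies to /i/ (between /p/ and /m/: before a nasal consonant) → [ĩ].
/m/ (between /i/ and /u/) is unaffected → [m].
/u/ (between /m/ and /k/): rule 2 targets it, but not before a nasal consonant → unchanged [u].
/k/ (between /u/ and /i/): before a front vowel, so rule 1 applies → [tʃ].
/i/ (between /k/ and /v/): rule 2 targets it, but not before a nasal consonant → unchanged [i].
/v/ — not in any rule's target class → [v].
/u/ (between /v/ and /s/): rule 2 targets it, but not before a nasal consonant → unchanged [u].
/s/ (between /u/ and /n/) is in the target of rule 3 but the environment (between two vowels) is not met → [s].
/n/ stays [n].
/o/ (word-final): rule 2 targets it, but not before a nasal consonant → unchanged [o].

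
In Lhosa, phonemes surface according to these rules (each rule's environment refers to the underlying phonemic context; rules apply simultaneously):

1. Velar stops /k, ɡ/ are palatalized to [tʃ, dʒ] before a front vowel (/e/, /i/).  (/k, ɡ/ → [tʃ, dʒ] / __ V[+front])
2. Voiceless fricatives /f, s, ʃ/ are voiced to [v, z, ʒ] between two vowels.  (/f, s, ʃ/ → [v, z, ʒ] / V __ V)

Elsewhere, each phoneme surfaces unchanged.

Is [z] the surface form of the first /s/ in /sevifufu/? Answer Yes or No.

/s/ (word-initial) is in the target of rule 2 but the environment (between two vowels) is not met → [s].
The actual realization is [s], not [z].

No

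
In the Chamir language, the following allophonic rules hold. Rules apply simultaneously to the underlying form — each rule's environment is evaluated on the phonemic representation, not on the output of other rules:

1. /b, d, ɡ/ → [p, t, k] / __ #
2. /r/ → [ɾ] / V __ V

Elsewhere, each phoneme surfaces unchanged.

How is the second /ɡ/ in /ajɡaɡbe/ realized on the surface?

[ɡ]

/ɡ/ (between /a/ and /b/) fails the environment for rule 1, so it stays [ɡ].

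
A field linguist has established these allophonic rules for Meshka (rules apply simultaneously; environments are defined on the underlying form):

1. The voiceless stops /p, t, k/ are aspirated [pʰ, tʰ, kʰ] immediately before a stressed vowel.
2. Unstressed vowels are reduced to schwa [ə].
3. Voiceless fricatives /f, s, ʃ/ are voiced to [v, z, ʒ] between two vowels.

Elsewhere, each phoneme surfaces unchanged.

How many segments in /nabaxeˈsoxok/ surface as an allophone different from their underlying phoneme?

Segments that undergo a rule: /a/ → [ə] (rule 2); /a/ → [ə] (rule 2); /e/ → [ə] (rule 2); /s/ → [z] (rule 3); /o/ → [ə] (rule 2).
All other segments surface unchanged.

5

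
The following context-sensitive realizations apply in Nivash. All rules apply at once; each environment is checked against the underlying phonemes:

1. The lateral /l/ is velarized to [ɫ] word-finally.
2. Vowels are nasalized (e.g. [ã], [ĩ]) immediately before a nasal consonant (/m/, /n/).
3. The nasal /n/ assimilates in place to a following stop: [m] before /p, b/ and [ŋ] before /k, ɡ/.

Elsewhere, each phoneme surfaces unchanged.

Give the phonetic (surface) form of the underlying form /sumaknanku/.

/s/ — not in any rule's target class → [s].
Rule 2 applies to /u/ (between /s/ and /m/: before a nasal consonant) → [ũ].
/m/ — not in any rule's target class → [m].
/a/ (between /m/ and /k/) fails the environment for rule 2, so it stays [a].
/k/ — not in any rule's target class → [k].
/n/ (between /k/ and /a/) fails the environment for rule 3, so it stays [n].
/a/ meets the environment for rule 2 (before a nasal consonant) → [ã].
/n/ (between /a/ and /k/) occurs before a labial or velar stop → [ŋ] by rule 3.
/k/ (between /n/ and /u/) is unaffected → [k].
/u/ (word-final): rule 2 targets it, but not before a nasal consonant → unchanged [u].

[sũmaknãŋku]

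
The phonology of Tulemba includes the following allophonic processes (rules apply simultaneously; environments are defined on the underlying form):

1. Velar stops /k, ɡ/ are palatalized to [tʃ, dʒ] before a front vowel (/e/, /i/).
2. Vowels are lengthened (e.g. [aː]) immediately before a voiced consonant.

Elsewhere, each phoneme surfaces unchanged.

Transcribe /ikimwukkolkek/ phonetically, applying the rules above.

[itʃiːmwukkoːltʃek]

/i/ (word-initial) is in the target of rule 2 but the environment (before a voiced consonant) is not met → [i].
Rule 1 applies to /k/ (between /i/ and /i/: before a front vowel) → [tʃ].
/i/ meets the environment for rule 2 (before a voiced consonant) → [iː].
/m/ (between /i/ and /w/): no rule targets it → [m].
/w/ stays [w].
/u/ (between /w/ and /k/) fails the environment for rule 2, so it stays [u].
/k/ (between /u/ and /k/): rule 1 targets it, but not before a front vowel → unchanged [k].
/k/ (between /k/ and /o/): rule 1 targets it, but not before a front vowel → unchanged [k].
/o/ (between /k/ and /l/): before a voiced consonant, so rule 2 applies → [oː].
/l/ — not in any rule's target class → [l].
/k/ — between /l/ and /e/, before a front vowel — surfaces as [tʃ] (rule 1).
/e/ (between /k/ and /k/) is in the target of rule 2 but the environment (before a voiced consonant) is not met → [e].
/k/ — word-final; rule 1 does not apply here → [k].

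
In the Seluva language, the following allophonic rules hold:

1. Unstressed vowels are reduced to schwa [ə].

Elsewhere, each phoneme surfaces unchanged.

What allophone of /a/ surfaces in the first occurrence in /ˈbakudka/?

/a/ (between /b/ and /k/): rule 1 targets it, but not in an unstressed syllable → unchanged [a].

[a]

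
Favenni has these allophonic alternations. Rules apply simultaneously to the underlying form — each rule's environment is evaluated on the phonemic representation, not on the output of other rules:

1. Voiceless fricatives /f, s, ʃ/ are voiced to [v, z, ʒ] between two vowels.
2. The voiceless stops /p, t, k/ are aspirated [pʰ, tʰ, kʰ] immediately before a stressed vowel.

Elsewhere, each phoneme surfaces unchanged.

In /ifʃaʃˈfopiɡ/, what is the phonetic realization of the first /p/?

/p/ (between /o/ and /i/) is in the target of rule 2 but the environment (immediately before a stressed vowel) is not met → [p].

[p]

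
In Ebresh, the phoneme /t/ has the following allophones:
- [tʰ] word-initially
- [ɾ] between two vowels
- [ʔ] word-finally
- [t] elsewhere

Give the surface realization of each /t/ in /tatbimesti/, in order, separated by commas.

Occurrence 1 (position 1): word-initially → [tʰ].
Occurrence 2 (position 3): no conditioning environment matches → elsewhere allophone [t].
Occurrence 3 (position 9): no conditioning environment matches → elsewhere allophone [t].

[tʰ], [t], [t]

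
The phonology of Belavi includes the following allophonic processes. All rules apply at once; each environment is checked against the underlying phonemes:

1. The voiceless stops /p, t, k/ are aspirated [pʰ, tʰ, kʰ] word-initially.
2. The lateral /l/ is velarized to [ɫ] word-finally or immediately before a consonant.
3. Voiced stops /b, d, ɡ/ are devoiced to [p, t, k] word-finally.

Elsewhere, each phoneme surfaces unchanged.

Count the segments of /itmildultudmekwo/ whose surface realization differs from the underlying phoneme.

2

Segments that undergo a rule: /l/ → [ɫ] (rule 2); /l/ → [ɫ] (rule 2).
All other segments surface unchanged.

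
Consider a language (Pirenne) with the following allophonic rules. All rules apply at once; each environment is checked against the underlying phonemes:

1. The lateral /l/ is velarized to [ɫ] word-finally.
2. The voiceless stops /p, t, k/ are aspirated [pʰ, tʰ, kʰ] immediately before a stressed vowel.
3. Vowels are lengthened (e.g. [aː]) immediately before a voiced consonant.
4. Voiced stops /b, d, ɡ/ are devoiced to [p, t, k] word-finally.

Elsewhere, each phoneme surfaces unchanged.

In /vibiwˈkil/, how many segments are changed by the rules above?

Segments that undergo a rule: /i/ → [iː] (rule 3); /i/ → [iː] (rule 3); /k/ → [kʰ] (rule 2); /i/ → [iː] (rule 3); /l/ → [ɫ] (rule 1).
All other segments surface unchanged.

5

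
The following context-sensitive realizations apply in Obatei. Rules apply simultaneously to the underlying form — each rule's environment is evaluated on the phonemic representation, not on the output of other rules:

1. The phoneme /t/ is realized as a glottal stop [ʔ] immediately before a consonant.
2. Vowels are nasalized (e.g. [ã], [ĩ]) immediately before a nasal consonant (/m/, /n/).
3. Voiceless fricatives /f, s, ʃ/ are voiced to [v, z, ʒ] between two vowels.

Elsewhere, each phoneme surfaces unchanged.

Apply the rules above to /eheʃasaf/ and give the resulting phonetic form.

[eheʒazaf]

/e/ (word-initial): rule 2 targets it, but not before a nasal consonant → unchanged [e].
/h/ — not in any rule's target class → [h].
/e/ — between /h/ and /ʃ/; rule 2 does not apply here → [e].
/ʃ/ (between /e/ and /a/) occurs between two vowels → [ʒ] by rule 3.
/a/ (between /ʃ/ and /s/): rule 2 targets it, but not before a nasal consonant → unchanged [a].
/s/ — between /a/ and /a/, between two vowels — surfaces as [z] (rule 3).
/a/ (between /s/ and /f/) is in the target of rule 2 but the environment (before a nasal consonant) is not met → [a].
/f/ (word-final) fails the environment for rule 3, so it stays [f].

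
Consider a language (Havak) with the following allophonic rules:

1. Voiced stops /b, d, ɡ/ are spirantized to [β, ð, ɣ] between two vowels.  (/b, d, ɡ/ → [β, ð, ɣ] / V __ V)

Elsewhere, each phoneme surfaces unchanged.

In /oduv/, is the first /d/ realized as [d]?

No

/d/ — between /o/ and /u/, between two vowels — surfaces as [ð] (rule 1).
The actual realization is [ð], not [d].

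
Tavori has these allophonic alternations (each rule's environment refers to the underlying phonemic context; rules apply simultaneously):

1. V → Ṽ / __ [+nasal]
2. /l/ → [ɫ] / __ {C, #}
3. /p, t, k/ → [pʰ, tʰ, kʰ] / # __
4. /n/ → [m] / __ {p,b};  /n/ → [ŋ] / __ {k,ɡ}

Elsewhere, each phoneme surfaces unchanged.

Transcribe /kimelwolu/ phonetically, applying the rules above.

[kʰĩmeɫwolu]

/k/ (word-initial) occurs word-initially → [kʰ] by rule 3.
Rule 1 applies to /i/ (between /k/ and /m/: before a nasal consonant) → [ĩ].
/m/ (between /i/ and /e/): no rule targets it → [m].
/e/ — between /m/ and /l/; rule 1 does not apply here → [e].
/l/ — between /e/ and /w/, word-finally or immediately before a consonant — surfaces as [ɫ] (rule 2).
/w/ — not in any rule's target class → [w].
/o/ — between /w/ and /l/; rule 1 does not apply here → [o].
/l/ (between /o/ and /u/) fails the environment for rule 2, so it stays [l].
/u/ (word-final) is in the target of rule 1 but the environment (before a nasal consonant) is not met → [u].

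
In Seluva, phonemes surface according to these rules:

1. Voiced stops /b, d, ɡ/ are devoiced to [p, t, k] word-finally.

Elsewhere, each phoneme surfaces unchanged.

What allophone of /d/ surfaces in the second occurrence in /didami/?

[d]

/d/ — between /i/ and /a/; rule 1 does not apply here → [d].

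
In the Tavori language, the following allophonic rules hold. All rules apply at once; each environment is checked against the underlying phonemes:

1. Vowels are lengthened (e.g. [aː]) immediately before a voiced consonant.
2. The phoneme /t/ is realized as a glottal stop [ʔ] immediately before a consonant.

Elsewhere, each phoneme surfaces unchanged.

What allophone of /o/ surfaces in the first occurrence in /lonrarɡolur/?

[oː]

/o/ — between /l/ and /n/, before a voiced consonant — surfaces as [oː] (rule 1).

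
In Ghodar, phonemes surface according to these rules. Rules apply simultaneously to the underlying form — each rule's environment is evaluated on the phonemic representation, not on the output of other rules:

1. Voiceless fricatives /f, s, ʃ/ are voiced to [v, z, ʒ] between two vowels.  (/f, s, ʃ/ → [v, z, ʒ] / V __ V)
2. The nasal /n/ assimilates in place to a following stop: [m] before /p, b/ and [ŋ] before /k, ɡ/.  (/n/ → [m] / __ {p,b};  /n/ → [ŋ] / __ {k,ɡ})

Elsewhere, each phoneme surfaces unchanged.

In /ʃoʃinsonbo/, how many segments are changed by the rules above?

2

Segments that undergo a rule: /ʃ/ → [ʒ] (rule 1); /n/ → [m] (rule 2).
All other segments surface unchanged.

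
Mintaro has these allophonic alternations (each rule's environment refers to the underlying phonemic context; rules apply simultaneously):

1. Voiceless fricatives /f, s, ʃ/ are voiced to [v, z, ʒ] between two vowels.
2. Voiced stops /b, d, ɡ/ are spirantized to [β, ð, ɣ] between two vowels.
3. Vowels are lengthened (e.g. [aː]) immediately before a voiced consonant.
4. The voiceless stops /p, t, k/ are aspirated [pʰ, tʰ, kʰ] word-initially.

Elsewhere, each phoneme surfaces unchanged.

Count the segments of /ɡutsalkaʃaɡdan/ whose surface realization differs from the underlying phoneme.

4

Segments that undergo a rule: /a/ → [aː] (rule 3); /ʃ/ → [ʒ] (rule 1); /a/ → [aː] (rule 3); /a/ → [aː] (rule 3).
All other segments surface unchanged.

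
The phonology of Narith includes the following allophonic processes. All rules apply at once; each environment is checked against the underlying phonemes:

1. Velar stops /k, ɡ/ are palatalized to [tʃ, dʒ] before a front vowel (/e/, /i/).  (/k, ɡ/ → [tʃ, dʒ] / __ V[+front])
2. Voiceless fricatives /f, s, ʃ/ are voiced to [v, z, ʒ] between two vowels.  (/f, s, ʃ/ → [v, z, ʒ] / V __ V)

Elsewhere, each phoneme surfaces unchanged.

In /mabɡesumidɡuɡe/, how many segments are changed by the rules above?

Segments that undergo a rule: /ɡ/ → [dʒ] (rule 1); /s/ → [z] (rule 2); /ɡ/ → [dʒ] (rule 1).
All other segments surface unchanged.

3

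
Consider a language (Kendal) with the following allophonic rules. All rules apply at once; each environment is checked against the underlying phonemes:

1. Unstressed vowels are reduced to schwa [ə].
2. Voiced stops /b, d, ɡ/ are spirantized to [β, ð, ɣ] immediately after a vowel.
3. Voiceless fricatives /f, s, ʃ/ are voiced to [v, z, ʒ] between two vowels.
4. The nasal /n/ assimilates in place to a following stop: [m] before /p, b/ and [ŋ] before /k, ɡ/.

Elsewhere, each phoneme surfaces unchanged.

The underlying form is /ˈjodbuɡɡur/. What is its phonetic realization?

/j/ stays [j].
/o/ — between /j/ and /d/; rule 1 does not apply here → [o].
/d/ — between /o/ and /b/, immediately after a vowel — surfaces as [ð] (rule 2).
/b/ (between /d/ and /u/): rule 2 targets it, but not immediately after a vowel → unchanged [b].
/u/ meets the environment for rule 1 (in an unstressed syllable) → [ə].
/ɡ/ — between /u/ and /ɡ/, immediately after a vowel — surfaces as [ɣ] (rule 2).
/ɡ/ (between /ɡ/ and /u/): rule 2 targets it, but not immediately after a vowel → unchanged [ɡ].
/u/ meets the environment for rule 1 (in an unstressed syllable) → [ə].
/r/ stays [r].

[ˈjoðbəɣɡər]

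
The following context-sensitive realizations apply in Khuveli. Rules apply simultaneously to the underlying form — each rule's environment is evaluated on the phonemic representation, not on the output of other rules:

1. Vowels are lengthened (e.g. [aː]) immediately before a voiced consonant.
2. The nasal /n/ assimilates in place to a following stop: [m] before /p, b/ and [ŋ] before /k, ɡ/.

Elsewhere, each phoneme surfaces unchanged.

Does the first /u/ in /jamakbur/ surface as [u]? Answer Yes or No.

Rule 1 applies to /u/ (between /b/ and /r/: before a voiced consonant) → [uː].
The actual realization is [uː], not [u].

No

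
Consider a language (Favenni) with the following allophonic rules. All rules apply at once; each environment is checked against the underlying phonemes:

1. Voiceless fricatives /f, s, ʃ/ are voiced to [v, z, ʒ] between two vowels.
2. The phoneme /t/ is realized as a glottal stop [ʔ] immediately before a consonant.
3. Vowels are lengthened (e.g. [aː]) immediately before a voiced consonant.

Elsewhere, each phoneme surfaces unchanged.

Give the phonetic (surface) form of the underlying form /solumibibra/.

/s/ (word-initial) is in the target of rule 1 but the environment (between two vowels) is not met → [s].
/o/ (between /s/ and /l/) occurs before a voiced consonant → [oː] by rule 3.
/l/ (between /o/ and /u/): no rule targets it → [l].
/u/ (between /l/ and /m/): before a voiced consonant, so rule 3 applies → [uː].
/m/ (between /u/ and /i/): no rule targets it → [m].
/i/ meets the environment for rule 3 (before a voiced consonant) → [iː].
/b/ stays [b].
/i/ meets the environment for rule 3 (before a voiced consonant) → [iː].
/b/ — not in any rule's target class → [b].
/r/ — not in any rule's target class → [r].
/a/ (word-final) is in the target of rule 3 but the environment (before a voiced consonant) is not met → [a].

[soːluːmiːbiːbra]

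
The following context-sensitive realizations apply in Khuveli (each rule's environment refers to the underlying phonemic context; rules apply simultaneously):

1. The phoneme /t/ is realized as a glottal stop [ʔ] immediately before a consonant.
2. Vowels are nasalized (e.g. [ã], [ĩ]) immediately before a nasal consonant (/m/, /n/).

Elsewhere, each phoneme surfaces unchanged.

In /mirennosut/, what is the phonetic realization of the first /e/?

[ẽ]

/e/ (between /r/ and /n/): before a nasal consonant, so rule 2 applies → [ẽ].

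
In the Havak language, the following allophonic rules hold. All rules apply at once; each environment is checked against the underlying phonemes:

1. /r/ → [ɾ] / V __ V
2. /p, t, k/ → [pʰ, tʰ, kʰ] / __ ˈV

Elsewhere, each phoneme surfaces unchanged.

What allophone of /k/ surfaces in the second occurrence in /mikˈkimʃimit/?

/k/ — between /k/ and /i/, immediately before a stressed vowel — surfaces as [kʰ] (rule 2).

[kʰ]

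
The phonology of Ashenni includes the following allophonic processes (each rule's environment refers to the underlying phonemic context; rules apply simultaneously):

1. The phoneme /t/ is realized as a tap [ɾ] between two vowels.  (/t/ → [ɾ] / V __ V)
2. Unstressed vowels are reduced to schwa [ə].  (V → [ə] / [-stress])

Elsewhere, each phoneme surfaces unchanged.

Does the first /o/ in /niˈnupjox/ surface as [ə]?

/o/ (between /j/ and /x/): in an unstressed syllable, so rule 2 applies → [ə].
The actual realization is [ə], which matches [ə].

Yes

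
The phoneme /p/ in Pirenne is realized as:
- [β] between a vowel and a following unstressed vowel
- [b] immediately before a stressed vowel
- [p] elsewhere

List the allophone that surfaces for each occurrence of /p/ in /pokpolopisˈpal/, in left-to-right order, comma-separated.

[p], [p], [β], [b]

Occurrence 1 (position 1): no conditioning environment matches → elsewhere allophone [p].
Occurrence 2 (position 4): no conditioning environment matches → elsewhere allophone [p].
Occurrence 3 (position 8): between a vowel and a following unstressed vowel → [β].
Occurrence 4 (position 11): immediately before a stressed vowel → [b].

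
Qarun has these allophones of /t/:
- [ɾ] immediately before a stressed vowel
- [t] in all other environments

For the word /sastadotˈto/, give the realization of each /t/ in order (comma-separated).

[t], [t], [ɾ]

Occurrence 1 (position 4): no conditioning environment matches → elsewhere allophone [t].
Occurrence 2 (position 8): no conditioning environment matches → elsewhere allophone [t].
Occurrence 3 (position 9): immediately before a stressed vowel → [ɾ].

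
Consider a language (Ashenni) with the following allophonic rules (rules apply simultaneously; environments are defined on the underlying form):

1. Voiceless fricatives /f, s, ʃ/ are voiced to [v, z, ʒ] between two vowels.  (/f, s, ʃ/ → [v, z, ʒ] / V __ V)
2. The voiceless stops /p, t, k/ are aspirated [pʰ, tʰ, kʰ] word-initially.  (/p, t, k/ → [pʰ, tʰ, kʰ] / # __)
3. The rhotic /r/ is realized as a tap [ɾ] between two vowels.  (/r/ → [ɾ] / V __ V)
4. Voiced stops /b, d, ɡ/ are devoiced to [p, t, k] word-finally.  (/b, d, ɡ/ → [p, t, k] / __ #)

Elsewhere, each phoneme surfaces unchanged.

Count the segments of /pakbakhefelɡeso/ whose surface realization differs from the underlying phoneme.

3

Segments that undergo a rule: /p/ → [pʰ] (rule 2); /f/ → [v] (rule 1); /s/ → [z] (rule 1).
All other segments surface unchanged.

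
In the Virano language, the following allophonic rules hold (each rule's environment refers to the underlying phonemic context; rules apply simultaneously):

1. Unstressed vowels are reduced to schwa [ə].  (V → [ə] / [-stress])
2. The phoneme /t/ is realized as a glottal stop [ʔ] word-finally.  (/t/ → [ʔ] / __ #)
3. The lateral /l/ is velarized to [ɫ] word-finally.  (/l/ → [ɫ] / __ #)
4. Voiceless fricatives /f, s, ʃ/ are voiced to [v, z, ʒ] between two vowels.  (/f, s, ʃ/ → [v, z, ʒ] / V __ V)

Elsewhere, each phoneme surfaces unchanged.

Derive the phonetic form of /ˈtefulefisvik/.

[ˈtevələvəsvək]

/t/ (word-initial) is in the target of rule 2 but the environment (word-finally) is not met → [t].
/e/ (between /t/ and /f/): rule 1 targets it, but not in an unstressed syllable → unchanged [e].
/f/ meets the environment for rule 4 (between two vowels) → [v].
/u/ (between /f/ and /l/): in an unstressed syllable, so rule 1 applies → [ə].
/l/ — between /u/ and /e/; rule 3 does not apply here → [l].
/e/ — between /l/ and /f/, in an unstressed syllable — surfaces as [ə] (rule 1).
/f/ (between /e/ and /i/): between two vowels, so rule 4 applies → [v].
/i/ (between /f/ and /s/): in an unstressed syllable, so rule 1 applies → [ə].
/s/ (between /i/ and /v/) is in the target of rule 4 but the environment (between two vowels) is not met → [s].
/v/ (between /s/ and /i/): no rule targets it → [v].
/i/ meets the environment for rule 1 (in an unstressed syllable) → [ə].
/k/ (word-final) is unaffected → [k].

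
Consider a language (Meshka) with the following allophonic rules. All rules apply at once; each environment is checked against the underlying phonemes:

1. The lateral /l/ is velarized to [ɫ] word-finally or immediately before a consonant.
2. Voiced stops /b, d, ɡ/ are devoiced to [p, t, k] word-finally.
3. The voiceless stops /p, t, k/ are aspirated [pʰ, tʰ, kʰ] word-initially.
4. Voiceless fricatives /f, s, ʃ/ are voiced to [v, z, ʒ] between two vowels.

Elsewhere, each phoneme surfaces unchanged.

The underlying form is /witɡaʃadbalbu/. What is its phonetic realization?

[witɡaʒadbaɫbu]

/w/ (word-initial): no rule targets it → [w].
/i/ (between /w/ and /t/): no rule targets it → [i].
/t/ — between /i/ and /ɡ/; rule 3 does not apply here → [t].
/ɡ/ (between /t/ and /a/): rule 2 targets it, but not word-finally → unchanged [ɡ].
/a/ (between /ɡ/ and /ʃ/) is unaffected → [a].
/ʃ/ (between /a/ and /a/) occurs between two vowels → [ʒ] by rule 4.
/a/ (between /ʃ/ and /d/): no rule targets it → [a].
/d/ — between /a/ and /b/; rule 2 does not apply here → [d].
/b/ (between /d/ and /a/) is in the target of rule 2 but the environment (word-finally) is not met → [b].
/a/ stays [a].
/l/ — between /a/ and /b/, word-finally or immediately before a consonant — surfaces as [ɫ] (rule 1).
/b/ — between /l/ and /u/; rule 2 does not apply here → [b].
/u/ (word-final) is unaffected → [u].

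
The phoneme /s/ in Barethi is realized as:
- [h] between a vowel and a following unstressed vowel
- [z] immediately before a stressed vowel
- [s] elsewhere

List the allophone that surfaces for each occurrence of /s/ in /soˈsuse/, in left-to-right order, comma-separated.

[s], [z], [h]

Occurrence 1 (position 1): no conditioning environment matches → elsewhere allophone [s].
Occurrence 2 (position 3): immediately before a stressed vowel → [z].
Occurrence 3 (position 5): between a vowel and a following unstressed vowel → [h].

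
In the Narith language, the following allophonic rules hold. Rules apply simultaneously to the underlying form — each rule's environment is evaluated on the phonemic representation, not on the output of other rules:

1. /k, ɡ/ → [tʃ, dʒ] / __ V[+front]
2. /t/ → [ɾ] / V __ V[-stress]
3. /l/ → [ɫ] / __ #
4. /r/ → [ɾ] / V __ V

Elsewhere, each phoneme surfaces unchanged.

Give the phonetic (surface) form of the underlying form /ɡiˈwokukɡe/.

[dʒiˈwokukdʒe]

/ɡ/ — word-initial, before a front vowel — surfaces as [dʒ] (rule 1).
/i/ (between /ɡ/ and /w/): no rule targets it → [i].
/w/ (between /i/ and /o/) is unaffected → [w].
/o/ stays [o].
/k/ (between /o/ and /u/) is in the target of rule 1 but the environment (before a front vowel) is not met → [k].
/u/ stays [u].
/k/ (between /u/ and /ɡ/) fails the environment for rule 1, so it stays [k].
/ɡ/ (between /k/ and /e/): before a front vowel, so rule 1 applies → [dʒ].
/e/ (word-final) is unaffected → [e].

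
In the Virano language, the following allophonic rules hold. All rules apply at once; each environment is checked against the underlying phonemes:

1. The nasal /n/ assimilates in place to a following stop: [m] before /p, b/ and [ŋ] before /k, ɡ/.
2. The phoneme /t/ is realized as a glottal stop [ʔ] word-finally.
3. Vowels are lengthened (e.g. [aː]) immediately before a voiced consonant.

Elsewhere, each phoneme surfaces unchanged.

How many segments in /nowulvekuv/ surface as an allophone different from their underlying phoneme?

Segments that undergo a rule: /o/ → [oː] (rule 3); /u/ → [uː] (rule 3); /u/ → [uː] (rule 3).
All other segments surface unchanged.

3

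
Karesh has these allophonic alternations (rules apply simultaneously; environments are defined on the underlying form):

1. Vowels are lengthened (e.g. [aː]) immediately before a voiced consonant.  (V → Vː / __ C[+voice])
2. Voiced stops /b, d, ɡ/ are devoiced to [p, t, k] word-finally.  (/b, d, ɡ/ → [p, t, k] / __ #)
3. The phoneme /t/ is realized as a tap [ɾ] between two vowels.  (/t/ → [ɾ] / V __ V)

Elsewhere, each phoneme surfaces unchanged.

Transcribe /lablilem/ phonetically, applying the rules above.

[laːbliːleːm]

/l/ (word-initial): no rule targets it → [l].
/a/ (between /l/ and /b/) occurs before a voiced consonant → [aː] by rule 1.
/b/ — between /a/ and /l/; rule 2 does not apply here → [b].
/l/ (between /b/ and /i/): no rule targets it → [l].
/i/ (between /l/ and /l/): before a voiced consonant, so rule 1 applies → [iː].
/l/ — not in any rule's target class → [l].
/e/ (between /l/ and /m/): before a voiced consonant, so rule 1 applies → [eː].
/m/ — not in any rule's target class → [m].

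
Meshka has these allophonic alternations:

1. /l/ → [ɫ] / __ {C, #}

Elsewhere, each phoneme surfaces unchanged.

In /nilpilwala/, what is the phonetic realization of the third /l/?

/l/ (between /a/ and /a/): rule 1 targets it, but not word-finally or immediately before a consonant → unchanged [l].

[l]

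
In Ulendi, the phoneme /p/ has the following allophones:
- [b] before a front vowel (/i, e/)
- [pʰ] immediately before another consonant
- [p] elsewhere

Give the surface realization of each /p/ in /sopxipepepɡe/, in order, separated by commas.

Occurrence 1 (position 3): immediately before another consonant → [pʰ].
Occurrence 2 (position 6): before a front vowel (/i, e/) → [b].
Occurrence 3 (position 8): before a front vowel (/i, e/) → [b].
Occurrence 4 (position 10): immediately before another consonant → [pʰ].

[pʰ], [b], [b], [pʰ]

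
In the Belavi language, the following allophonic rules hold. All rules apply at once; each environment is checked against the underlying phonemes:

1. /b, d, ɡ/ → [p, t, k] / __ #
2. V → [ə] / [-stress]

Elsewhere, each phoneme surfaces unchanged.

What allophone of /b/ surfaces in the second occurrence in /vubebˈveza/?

/b/ (between /e/ and /v/) fails the environment for rule 1, so it stays [b].

[b]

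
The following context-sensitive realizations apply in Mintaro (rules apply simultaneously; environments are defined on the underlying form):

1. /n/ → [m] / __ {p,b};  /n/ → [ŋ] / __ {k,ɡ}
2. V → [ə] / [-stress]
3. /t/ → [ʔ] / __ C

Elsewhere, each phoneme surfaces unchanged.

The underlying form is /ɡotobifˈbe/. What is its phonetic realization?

/o/ — between /ɡ/ and /t/, in an unstressed syllable — surfaces as [ə] (rule 2).
/t/ (between /o/ and /o/): rule 3 targets it, but not immediately before a consonant → unchanged [t].
Rule 2 applies to /o/ (between /t/ and /b/: in an unstressed syllable) → [ə].
Rule 2 applies to /i/ (between /b/ and /f/: in an unstressed syllable) → [ə].
/e/ — word-final; rule 2 does not apply here → [e].

[ɡətəbəfˈbe]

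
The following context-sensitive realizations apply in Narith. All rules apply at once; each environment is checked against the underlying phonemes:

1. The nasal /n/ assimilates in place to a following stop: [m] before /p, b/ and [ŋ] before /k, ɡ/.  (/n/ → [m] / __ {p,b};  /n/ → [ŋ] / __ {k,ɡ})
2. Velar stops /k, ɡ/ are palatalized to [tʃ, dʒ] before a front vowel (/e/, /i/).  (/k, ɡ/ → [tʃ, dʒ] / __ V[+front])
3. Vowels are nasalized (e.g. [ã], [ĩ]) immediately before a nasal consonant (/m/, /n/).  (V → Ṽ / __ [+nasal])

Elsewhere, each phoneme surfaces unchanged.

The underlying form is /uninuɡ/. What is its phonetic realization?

/u/ (word-initial): before a nasal consonant, so rule 3 applies → [ũ].
/n/ (between /u/ and /i/) fails the environment for rule 1, so it stays [n].
/i/ (between /n/ and /n/): before a nasal consonant, so rule 3 applies → [ĩ].
/n/ (between /i/ and /u/) fails the environment for rule 1, so it stays [n].
/u/ (between /n/ and /ɡ/): rule 3 targets it, but not before a nasal consonant → unchanged [u].
/ɡ/ — word-final; rule 2 does not apply here → [ɡ].

[ũnĩnuɡ]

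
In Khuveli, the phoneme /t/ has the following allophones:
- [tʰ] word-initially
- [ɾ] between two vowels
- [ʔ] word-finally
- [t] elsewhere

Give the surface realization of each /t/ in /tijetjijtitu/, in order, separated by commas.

Occurrence 1 (position 1): word-initially → [tʰ].
Occurrence 2 (position 5): no conditioning environment matches → elsewhere allophone [t].
Occurrence 3 (position 9): no conditioning environment matches → elsewhere allophone [t].
Occurrence 4 (position 11): between two vowels → [ɾ].

[tʰ], [t], [t], [ɾ]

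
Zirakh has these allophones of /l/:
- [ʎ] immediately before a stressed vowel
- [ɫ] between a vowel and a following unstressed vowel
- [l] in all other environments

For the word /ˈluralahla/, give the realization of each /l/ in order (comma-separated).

[ʎ], [ɫ], [l]

Occurrence 1 (position 1): immediately before a stressed vowel → [ʎ].
Occurrence 2 (position 5): between a vowel and a following unstressed vowel → [ɫ].
Occurrence 3 (position 8): no conditioning environment matches → elsewhere allophone [l].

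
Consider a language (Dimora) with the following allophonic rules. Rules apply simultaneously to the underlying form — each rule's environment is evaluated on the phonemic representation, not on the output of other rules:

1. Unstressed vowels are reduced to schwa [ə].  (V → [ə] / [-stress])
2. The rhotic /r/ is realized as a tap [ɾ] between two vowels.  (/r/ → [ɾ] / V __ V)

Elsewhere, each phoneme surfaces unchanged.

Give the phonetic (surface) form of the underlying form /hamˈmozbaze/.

/h/ (word-initial): no rule targets it → [h].
Rule 1 applies to /a/ (between /h/ and /m/: in an unstressed syllable) → [ə].
/m/ stays [m].
/m/ — not in any rule's target class → [m].
/o/ (between /m/ and /z/): rule 1 targets it, but not in an unstressed syllable → unchanged [o].
/z/ stays [z].
/b/ stays [b].
Rule 1 applies to /a/ (between /b/ and /z/: in an unstressed syllable) → [ə].
/z/ (between /a/ and /e/) is unaffected → [z].
/e/ (word-final): in an unstressed syllable, so rule 1 applies → [ə].

[həmˈmozbəzə]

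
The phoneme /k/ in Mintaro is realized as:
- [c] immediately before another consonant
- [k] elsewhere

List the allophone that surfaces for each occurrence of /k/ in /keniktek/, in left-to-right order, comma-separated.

[k], [c], [k]

Occurrence 1 (position 1): no conditioning environment matches → elsewhere allophone [k].
Occurrence 2 (position 5): immediately before another consonant → [c].
Occurrence 3 (position 8): no conditioning environment matches → elsewhere allophone [k].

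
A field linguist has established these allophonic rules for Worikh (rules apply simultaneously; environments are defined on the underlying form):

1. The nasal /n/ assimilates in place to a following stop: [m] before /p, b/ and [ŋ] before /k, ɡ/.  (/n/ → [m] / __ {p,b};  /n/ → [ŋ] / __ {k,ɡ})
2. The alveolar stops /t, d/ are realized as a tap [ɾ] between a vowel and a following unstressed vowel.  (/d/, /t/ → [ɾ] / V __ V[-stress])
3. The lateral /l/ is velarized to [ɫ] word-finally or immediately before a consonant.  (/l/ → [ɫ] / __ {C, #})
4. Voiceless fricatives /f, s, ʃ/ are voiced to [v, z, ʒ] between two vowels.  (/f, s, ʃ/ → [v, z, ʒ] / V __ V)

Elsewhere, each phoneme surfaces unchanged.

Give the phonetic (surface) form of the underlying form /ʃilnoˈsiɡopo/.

/ʃ/ — word-initial; rule 4 does not apply here → [ʃ].
/i/ (between /ʃ/ and /l/) is unaffected → [i].
/l/ (between /i/ and /n/): word-finally or immediately before a consonant, so rule 3 applies → [ɫ].
/n/ (between /l/ and /o/): rule 1 targets it, but not before a labial or velar stop → unchanged [n].
/o/ (between /n/ and /s/): no rule targets it → [o].
/s/ (between /o/ and /i/) occurs between two vowels → [z] by rule 4.
/i/ stays [i].
/ɡ/ (between /i/ and /o/): no rule targets it → [ɡ].
/o/ stays [o].
/p/ — not in any rule's target class → [p].
/o/ (word-final): no rule targets it → [o].

[ʃiɫnoˈziɡopo]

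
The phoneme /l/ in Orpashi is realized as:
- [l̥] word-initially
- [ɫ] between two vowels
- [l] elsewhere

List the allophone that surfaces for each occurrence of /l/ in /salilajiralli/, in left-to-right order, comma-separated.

[ɫ], [ɫ], [l], [l]

Occurrence 1 (position 3): between two vowels → [ɫ].
Occurrence 2 (position 5): between two vowels → [ɫ].
Occurrence 3 (position 11): no conditioning environment matches → elsewhere allophone [l].
Occurrence 4 (position 12): no conditioning environment matches → elsewhere allophone [l].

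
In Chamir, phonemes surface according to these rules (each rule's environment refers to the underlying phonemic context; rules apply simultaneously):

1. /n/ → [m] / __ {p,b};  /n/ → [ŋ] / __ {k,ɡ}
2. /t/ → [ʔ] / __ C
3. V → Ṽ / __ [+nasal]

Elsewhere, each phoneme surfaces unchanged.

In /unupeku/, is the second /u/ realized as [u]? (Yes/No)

/u/ (between /n/ and /p/) is in the target of rule 3 but the environment (before a nasal consonant) is not met → [u].
The actual realization is [u], which matches [u].

Yes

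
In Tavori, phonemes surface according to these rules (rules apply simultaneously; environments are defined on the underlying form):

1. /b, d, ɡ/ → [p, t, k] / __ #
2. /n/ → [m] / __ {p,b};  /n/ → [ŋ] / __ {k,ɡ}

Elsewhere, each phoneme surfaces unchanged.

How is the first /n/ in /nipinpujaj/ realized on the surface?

/n/ (word-initial): rule 2 targets it, but not before a labial or velar stop → unchanged [n].

[n]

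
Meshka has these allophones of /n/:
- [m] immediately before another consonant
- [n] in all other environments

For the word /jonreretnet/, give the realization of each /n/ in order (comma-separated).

[m], [n]

Occurrence 1 (position 3): immediately before another consonant → [m].
Occurrence 2 (position 9): no conditioning environment matches → elsewhere allophone [n].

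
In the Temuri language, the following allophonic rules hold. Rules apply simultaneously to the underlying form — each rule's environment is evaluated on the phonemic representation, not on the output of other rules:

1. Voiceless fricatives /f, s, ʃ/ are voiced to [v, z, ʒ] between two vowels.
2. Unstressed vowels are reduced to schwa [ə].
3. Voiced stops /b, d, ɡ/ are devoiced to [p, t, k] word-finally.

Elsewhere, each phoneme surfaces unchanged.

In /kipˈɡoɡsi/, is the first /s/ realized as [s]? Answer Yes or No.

/s/ (between /ɡ/ and /i/): rule 1 targets it, but not between two vowels → unchanged [s].
The actual realization is [s], which matches [s].

Yes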